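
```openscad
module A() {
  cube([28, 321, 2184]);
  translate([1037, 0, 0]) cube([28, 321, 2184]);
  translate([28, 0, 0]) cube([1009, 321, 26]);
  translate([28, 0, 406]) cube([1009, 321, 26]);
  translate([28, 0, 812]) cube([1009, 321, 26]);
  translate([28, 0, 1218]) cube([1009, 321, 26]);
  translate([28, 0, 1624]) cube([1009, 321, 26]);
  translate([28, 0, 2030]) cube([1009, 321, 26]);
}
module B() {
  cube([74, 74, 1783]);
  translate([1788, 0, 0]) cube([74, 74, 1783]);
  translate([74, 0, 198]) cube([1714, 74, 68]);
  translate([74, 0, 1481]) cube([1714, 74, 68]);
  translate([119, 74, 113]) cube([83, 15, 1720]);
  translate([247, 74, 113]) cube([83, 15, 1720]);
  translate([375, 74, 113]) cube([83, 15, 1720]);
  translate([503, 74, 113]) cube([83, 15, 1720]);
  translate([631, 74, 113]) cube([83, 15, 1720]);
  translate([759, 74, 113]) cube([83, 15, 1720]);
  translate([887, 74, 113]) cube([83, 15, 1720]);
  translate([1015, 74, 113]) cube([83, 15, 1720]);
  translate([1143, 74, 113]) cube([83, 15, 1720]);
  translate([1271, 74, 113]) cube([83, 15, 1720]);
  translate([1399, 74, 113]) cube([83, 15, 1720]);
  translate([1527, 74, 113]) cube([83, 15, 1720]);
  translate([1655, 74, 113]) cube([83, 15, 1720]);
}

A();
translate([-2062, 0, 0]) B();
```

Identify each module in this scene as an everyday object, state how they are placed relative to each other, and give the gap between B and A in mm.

A is a bookshelf. B is a fence section. The fence section is on the floor beside the bookshelf on its −x side. The gap between the fence section and the bookshelf is 200 mm.

The fence section's nearest face is 200 mm from the bookshelf's −x face.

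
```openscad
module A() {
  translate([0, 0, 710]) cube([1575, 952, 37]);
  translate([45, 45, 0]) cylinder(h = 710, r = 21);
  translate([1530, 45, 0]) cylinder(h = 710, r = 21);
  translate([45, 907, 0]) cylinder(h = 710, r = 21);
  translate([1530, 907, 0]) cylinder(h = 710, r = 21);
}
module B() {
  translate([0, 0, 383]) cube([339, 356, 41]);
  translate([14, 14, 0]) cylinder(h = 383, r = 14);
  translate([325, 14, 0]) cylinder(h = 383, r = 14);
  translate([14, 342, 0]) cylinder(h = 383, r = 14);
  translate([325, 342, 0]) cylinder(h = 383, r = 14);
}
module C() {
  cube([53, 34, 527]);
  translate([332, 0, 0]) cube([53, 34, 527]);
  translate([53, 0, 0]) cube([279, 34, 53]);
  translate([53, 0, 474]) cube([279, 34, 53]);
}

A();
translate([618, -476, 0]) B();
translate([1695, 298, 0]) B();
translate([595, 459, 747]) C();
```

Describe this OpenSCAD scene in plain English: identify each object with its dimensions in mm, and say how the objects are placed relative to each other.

A is a table with a 1575×952 mm rectangular top, 37 mm thick, top surface at z = 747 mm, supported by four round legs of 42 mm diameter, each leg's bounding box inset 24 mm from the nearest pair of top edges, running from the floor.

B is a four-legged stool. The seat is 339×356 mm, 41 mm thick, top at z = 424 mm. It stands on four round legs, each 28 mm in diameter, from z = 0 to the seat underside, each leg's axis is inset half a diameter from the nearest pair of seat edges (so the leg's bounding box is flush with the corner).

C is a picture frame with a 279×421 mm rectangular opening (x by z) and a uniform 53 mm border on every side. Frame depth is 34 mm along y. It is built from two vertical stiles running the full outside height and two horizontal rails spanning the gap between the stiles.

Two stools sit around the table at the −y, +x sides. The picture frame is on top of the table, centred.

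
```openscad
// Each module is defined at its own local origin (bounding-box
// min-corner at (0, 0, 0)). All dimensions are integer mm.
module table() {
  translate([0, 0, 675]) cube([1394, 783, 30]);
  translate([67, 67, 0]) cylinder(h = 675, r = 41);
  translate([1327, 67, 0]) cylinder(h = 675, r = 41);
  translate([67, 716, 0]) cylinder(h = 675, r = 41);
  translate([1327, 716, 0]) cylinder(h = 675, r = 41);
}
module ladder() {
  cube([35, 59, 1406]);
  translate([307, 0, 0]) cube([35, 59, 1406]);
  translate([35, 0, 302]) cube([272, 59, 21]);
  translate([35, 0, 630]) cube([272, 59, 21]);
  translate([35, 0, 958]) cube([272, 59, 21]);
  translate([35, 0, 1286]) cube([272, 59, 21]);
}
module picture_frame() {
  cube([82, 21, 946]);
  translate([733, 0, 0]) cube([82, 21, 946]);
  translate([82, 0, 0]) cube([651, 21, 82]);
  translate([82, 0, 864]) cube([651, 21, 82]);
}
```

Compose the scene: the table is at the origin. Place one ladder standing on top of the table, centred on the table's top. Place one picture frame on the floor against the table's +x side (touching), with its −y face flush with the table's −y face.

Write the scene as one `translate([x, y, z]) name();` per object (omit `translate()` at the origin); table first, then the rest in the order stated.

table();
translate([526, 362, 705]) ladder();
translate([1394, 0, 0]) picture_frame();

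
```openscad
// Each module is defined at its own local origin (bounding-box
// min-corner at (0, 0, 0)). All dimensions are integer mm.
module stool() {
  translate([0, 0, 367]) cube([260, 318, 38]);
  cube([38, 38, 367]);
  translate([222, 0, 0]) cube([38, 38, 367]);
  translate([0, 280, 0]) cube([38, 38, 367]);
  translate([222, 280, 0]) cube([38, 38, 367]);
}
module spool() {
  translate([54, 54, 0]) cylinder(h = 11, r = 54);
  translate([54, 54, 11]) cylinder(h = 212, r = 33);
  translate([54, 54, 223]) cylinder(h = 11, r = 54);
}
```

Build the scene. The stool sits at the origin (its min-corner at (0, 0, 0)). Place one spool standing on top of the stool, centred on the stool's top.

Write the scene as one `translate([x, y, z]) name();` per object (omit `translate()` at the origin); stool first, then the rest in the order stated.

stool();
translate([76, 105, 405]) spool();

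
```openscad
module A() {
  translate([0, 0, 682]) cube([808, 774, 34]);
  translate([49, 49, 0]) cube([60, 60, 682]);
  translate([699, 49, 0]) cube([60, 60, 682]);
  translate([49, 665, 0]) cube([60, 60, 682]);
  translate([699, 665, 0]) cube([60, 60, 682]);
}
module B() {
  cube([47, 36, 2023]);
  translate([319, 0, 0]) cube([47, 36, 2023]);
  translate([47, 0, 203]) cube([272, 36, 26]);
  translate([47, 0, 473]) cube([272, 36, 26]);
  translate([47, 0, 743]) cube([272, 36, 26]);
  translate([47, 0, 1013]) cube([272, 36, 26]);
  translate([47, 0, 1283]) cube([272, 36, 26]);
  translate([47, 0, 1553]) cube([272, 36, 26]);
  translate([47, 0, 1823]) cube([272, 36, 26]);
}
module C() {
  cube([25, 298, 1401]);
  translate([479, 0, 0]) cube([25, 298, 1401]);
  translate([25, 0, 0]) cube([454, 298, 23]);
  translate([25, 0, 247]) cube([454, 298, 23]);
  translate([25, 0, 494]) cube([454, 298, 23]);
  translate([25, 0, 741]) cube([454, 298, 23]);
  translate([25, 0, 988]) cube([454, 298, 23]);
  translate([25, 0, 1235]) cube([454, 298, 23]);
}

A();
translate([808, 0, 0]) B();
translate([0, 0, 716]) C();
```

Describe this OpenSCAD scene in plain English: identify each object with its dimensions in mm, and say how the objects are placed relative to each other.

A is a table with a 808×774 mm rectangular top, 34 mm thick, top surface at z = 716 mm, supported by four 60×60 mm square legs, each inset 49 mm from the nearest pair of top edges, running from the floor.

B is a straight ladder. Two 47×36 mm vertical rails, 2023 mm tall, stand 366 mm apart (outside-to-outside) with their front faces coplanar on the −y side. 7 rungs, each 36 mm deep and 26 mm tall, span between the inner faces of the rails, front faces flush with the rails. The lowest rung's underside is at z = 203 mm and rungs are spaced 270 mm apart (underside to underside).

C is an open bookshelf. Two side panels, each 25 mm thick, 298 mm deep and 1401 mm tall, stand 504 mm apart (outside-to-outside). Between them sit 6 shelves, each 23 mm thick and 298 mm deep, spanning the full gap between the sides. The bottom shelf rests on the floor (its underside at z = 0) and the clear gap between one shelf's top and the next shelf's underside is 224 mm.

The ladder is against the table's +x side, with their −y faces flush. The bookshelf is on top of the table.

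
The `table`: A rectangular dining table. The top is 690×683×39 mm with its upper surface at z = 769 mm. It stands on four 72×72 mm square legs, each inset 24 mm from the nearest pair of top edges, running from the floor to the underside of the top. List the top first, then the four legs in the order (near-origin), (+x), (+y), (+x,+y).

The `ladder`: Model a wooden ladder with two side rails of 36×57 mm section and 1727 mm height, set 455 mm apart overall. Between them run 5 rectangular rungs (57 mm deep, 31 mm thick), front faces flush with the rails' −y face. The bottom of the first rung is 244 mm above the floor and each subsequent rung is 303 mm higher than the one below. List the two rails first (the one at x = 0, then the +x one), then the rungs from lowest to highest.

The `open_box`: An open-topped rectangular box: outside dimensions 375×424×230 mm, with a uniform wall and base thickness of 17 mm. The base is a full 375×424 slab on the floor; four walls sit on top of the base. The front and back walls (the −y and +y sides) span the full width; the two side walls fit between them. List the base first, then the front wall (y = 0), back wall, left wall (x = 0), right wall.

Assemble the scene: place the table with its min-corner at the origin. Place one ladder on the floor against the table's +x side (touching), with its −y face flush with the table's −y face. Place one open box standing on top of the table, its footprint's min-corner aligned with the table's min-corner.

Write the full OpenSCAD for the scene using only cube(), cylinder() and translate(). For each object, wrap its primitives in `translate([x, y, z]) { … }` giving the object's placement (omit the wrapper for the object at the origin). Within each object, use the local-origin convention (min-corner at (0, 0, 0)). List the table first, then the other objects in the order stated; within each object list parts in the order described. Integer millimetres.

translate([0, 0, 730]) cube([690, 683, 39]);
translate([24, 24, 0]) cube([72, 72, 730]);
translate([594, 24, 0]) cube([72, 72, 730]);
translate([24, 587, 0]) cube([72, 72, 730]);
translate([594, 587, 0]) cube([72, 72, 730]);
translate([690, 0, 0]) {
  cube([36, 57, 1727]);
  translate([419, 0, 0]) cube([36, 57, 1727]);
  translate([36, 0, 244]) cube([383, 57, 31]);
  translate([36, 0, 547]) cube([383, 57, 31]);
  translate([36, 0, 850]) cube([383, 57, 31]);
  translate([36, 0, 1153]) cube([383, 57, 31]);
  translate([36, 0, 1456]) cube([383, 57, 31]);
}
translate([0, 0, 769]) {
  cube([375, 424, 17]);
  translate([0, 0, 17]) cube([375, 17, 213]);
  translate([0, 407, 17]) cube([375, 17, 213]);
  translate([0, 17, 17]) cube([17, 390, 213]);
  translate([358, 17, 17]) cube([17, 390, 213]);
}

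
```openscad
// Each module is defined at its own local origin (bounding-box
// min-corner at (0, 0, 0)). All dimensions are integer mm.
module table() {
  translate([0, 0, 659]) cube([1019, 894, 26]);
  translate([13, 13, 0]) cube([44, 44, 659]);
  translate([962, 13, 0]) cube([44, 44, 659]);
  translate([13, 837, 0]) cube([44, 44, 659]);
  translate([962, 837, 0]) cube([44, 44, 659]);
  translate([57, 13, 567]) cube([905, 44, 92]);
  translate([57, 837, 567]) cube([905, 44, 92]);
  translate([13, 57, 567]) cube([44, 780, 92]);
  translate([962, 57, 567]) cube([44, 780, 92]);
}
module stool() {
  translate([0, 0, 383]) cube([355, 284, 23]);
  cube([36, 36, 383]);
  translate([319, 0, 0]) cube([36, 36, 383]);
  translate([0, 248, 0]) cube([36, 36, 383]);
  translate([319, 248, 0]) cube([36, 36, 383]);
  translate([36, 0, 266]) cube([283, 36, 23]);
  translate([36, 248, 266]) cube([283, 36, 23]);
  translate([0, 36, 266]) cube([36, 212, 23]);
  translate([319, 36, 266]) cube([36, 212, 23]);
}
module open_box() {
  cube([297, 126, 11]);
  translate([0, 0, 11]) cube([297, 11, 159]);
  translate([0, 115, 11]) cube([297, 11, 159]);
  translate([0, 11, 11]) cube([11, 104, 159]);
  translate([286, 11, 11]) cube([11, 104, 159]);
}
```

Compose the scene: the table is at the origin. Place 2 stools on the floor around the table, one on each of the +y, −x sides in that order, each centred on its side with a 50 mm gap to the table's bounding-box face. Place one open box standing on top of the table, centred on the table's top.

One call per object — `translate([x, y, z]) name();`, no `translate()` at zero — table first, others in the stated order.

table();
translate([332, 944, 0]) stool();
translate([-405, 305, 0]) stool();
translate([361, 384, 685]) open_box();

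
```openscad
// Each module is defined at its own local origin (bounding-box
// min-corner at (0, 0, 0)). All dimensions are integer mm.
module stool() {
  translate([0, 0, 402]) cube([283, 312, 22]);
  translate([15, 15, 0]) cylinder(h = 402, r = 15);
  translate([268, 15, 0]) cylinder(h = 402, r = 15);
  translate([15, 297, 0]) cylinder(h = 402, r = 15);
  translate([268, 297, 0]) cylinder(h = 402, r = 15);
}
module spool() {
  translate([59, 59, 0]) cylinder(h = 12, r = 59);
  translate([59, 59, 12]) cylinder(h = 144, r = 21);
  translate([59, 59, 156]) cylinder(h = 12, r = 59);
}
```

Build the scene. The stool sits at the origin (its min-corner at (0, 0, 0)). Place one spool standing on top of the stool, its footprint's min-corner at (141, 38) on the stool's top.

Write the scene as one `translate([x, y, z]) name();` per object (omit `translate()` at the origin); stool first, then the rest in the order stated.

stool();
translate([141, 38, 424]) spool();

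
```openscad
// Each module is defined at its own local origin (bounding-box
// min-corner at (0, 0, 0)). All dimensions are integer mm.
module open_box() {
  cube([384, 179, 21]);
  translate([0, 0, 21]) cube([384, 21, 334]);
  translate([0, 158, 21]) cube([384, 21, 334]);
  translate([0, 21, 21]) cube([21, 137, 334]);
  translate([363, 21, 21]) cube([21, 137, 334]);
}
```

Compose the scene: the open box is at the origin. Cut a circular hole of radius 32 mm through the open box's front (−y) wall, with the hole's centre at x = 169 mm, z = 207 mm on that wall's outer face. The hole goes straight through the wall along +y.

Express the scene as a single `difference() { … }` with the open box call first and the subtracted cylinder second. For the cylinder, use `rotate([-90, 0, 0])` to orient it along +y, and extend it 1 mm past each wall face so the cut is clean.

difference() {
  open_box();
  translate([169, -1, 207]) rotate([-90, 0, 0]) cylinder(h = 23, r = 32);
}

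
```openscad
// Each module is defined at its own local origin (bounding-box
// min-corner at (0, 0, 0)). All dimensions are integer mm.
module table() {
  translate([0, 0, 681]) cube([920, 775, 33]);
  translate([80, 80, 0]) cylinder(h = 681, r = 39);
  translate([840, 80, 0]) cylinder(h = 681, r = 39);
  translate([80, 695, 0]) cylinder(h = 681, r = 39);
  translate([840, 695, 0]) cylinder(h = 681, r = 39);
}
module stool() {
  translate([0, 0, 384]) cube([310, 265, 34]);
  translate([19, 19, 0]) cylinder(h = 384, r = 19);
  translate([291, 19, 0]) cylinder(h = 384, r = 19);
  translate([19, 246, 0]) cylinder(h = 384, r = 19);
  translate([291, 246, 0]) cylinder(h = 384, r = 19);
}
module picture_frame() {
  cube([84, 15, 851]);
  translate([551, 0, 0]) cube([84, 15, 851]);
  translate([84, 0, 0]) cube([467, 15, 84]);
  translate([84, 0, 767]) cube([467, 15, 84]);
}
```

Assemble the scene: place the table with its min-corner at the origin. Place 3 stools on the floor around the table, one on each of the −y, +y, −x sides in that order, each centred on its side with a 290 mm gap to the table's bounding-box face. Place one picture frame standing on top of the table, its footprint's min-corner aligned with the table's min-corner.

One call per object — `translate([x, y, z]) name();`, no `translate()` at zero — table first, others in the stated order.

table();
translate([305, -555, 0]) stool();
translate([305, 1065, 0]) stool();
translate([-600, 255, 0]) stool();
translate([0, 0, 714]) picture_frame();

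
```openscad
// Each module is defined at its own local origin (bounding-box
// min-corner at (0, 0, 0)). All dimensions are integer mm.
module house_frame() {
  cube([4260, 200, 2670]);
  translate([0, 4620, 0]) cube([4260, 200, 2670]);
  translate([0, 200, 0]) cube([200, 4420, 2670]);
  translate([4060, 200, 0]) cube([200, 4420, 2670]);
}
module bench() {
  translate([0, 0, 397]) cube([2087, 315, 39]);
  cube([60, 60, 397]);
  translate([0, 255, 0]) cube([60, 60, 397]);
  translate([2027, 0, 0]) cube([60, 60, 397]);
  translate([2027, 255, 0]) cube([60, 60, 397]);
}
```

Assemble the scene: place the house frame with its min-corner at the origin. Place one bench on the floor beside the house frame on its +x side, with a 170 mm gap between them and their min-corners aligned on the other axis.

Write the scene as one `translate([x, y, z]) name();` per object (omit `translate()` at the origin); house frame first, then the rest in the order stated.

house_frame();
translate([4430, 0, 0]) bench();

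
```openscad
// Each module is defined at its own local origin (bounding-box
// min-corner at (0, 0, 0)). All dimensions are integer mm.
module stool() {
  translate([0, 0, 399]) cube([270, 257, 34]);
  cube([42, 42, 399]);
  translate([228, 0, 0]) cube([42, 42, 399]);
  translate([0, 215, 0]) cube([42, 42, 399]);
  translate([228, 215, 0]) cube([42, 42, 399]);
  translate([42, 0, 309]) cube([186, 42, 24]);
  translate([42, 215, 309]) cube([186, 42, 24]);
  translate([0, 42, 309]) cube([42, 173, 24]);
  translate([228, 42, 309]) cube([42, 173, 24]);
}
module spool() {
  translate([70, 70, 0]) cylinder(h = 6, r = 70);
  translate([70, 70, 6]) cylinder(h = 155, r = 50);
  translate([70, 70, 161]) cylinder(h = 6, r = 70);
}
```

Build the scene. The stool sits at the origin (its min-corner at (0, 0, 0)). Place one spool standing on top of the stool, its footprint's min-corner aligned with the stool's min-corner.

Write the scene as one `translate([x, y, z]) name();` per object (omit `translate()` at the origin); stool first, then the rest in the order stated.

stool();
translate([0, 0, 433]) spool();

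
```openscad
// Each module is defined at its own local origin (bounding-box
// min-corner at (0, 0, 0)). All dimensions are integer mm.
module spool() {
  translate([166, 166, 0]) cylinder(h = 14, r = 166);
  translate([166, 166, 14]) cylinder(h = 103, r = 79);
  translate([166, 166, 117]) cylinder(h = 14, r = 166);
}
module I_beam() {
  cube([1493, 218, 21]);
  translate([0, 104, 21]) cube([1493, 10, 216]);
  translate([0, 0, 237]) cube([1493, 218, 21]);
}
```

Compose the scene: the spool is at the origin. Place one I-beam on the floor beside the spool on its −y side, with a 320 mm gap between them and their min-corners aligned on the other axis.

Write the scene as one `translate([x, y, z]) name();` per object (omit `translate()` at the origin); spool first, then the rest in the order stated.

spool();
translate([0, -538, 0]) I_beam();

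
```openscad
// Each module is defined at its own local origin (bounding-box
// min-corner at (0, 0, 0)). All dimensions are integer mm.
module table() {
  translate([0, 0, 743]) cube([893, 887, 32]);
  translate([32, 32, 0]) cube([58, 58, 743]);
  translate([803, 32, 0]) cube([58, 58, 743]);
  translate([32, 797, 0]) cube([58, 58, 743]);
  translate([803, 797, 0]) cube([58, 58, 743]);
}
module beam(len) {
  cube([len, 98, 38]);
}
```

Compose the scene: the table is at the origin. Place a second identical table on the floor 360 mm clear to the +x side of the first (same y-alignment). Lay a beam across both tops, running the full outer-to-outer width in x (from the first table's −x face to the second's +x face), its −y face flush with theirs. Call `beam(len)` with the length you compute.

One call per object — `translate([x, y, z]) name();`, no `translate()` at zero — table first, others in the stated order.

table();
translate([1253, 0, 0]) table();
translate([0, 0, 775]) beam(2146);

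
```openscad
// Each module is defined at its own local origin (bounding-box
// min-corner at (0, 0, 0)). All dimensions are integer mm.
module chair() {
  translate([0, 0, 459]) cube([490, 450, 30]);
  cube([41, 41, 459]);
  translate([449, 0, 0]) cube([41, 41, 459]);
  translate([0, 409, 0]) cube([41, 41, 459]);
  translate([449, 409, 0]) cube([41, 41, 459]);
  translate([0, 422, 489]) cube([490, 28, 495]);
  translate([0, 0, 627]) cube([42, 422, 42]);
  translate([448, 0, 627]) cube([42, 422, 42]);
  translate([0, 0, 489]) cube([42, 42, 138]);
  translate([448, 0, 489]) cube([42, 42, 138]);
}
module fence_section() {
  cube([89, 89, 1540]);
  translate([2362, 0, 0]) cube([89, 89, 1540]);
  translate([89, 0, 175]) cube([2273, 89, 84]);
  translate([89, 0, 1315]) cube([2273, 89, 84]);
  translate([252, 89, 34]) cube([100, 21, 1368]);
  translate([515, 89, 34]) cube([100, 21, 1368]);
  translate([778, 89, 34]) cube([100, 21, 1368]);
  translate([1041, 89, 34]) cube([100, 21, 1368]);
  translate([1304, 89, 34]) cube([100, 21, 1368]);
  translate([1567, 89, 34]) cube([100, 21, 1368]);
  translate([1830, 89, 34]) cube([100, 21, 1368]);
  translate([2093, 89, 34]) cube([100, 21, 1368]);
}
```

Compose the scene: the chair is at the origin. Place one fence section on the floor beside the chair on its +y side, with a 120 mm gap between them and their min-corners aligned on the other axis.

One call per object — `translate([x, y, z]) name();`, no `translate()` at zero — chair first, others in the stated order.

chair();
translate([0, 570, 0]) fence_section();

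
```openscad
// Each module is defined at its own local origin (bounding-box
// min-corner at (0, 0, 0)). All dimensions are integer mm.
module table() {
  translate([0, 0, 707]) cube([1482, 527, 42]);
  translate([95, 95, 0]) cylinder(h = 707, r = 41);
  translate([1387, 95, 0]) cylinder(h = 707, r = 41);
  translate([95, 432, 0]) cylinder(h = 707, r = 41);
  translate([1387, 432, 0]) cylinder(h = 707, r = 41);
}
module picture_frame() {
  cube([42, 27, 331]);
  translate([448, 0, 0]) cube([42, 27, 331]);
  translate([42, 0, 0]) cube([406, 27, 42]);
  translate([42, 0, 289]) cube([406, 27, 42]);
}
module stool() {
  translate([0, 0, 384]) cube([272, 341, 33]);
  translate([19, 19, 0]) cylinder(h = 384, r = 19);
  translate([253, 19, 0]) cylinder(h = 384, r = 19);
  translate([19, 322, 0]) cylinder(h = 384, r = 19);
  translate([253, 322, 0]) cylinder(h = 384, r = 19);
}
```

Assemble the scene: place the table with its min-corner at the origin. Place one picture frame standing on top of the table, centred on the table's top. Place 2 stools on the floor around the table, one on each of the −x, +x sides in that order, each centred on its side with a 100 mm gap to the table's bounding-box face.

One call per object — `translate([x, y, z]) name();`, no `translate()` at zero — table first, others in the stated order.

table();
translate([496, 250, 749]) picture_frame();
translate([-372, 93, 0]) stool();
translate([1582, 93, 0]) stool();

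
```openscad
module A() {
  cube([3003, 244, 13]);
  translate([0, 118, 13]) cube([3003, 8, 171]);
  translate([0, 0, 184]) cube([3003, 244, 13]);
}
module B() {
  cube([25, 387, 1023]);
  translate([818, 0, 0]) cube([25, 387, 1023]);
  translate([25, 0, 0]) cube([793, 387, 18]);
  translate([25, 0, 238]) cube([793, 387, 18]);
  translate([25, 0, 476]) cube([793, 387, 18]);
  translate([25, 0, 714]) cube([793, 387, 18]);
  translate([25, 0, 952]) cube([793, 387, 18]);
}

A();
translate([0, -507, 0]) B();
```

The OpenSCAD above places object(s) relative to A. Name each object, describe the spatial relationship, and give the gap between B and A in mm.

A is an I-beam. B is a bookshelf. The bookshelf is on the floor beside the I-beam on its −y side. The gap between the bookshelf and the I-beam is 120 mm.

The bookshelf's nearest face is 120 mm from the I-beam's −y face.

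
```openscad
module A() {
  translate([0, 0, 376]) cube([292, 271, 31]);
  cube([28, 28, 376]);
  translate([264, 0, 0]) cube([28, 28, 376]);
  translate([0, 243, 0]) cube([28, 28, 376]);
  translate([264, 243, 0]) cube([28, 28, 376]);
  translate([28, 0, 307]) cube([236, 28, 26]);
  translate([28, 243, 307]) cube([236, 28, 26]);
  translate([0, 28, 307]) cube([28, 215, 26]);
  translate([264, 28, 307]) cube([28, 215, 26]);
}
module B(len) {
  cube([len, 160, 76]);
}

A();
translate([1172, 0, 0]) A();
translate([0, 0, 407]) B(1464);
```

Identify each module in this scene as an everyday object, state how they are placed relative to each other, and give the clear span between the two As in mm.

Second stool starts at x = 1172; first ends at x = 292; clear span = 1172 − 292 = 880 mm.

A is a stool. B is a beam. A beam spans the tops of two stools. The clear span between the two stools is 880 mm.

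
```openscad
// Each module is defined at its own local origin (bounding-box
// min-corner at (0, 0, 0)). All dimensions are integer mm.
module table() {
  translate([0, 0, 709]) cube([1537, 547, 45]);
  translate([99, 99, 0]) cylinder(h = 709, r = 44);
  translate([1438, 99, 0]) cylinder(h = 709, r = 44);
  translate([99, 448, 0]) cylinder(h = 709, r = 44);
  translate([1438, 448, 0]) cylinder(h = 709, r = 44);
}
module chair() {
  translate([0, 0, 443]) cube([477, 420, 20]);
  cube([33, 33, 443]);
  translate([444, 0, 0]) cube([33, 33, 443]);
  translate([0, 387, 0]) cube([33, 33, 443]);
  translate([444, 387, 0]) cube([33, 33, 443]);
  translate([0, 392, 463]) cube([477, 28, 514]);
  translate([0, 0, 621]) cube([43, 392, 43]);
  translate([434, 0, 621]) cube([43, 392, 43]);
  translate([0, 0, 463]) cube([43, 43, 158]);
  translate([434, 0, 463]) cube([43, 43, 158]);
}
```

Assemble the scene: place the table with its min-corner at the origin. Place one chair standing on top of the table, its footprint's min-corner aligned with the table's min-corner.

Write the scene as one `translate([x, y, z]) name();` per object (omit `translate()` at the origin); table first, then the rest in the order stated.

table();
translate([0, 0, 754]) chair();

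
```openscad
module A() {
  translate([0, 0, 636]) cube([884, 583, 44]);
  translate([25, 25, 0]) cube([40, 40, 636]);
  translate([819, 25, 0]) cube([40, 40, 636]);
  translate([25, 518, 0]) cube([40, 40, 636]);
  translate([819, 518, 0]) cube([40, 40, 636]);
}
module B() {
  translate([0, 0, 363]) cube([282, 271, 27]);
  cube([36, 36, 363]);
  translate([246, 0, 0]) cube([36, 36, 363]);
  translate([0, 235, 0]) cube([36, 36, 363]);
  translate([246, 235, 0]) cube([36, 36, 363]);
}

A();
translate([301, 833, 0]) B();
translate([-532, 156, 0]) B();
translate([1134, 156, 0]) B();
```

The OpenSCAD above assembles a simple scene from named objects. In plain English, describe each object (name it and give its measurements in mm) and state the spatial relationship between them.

A is a table with a 884×583 mm rectangular top, 44 mm thick, top surface at z = 680 mm, supported by four 40×40 mm square legs, each inset 25 mm from the nearest pair of top edges, running from the floor.

B is a four-legged stool. The seat is 282×271 mm, 27 mm thick, top at z = 390 mm. It stands on four square legs, each 36×36 mm in cross-section, from z = 0 to the seat underside, each flush with a corner of the seat.

Three stools sit around the table at the +y, −x, +x sides.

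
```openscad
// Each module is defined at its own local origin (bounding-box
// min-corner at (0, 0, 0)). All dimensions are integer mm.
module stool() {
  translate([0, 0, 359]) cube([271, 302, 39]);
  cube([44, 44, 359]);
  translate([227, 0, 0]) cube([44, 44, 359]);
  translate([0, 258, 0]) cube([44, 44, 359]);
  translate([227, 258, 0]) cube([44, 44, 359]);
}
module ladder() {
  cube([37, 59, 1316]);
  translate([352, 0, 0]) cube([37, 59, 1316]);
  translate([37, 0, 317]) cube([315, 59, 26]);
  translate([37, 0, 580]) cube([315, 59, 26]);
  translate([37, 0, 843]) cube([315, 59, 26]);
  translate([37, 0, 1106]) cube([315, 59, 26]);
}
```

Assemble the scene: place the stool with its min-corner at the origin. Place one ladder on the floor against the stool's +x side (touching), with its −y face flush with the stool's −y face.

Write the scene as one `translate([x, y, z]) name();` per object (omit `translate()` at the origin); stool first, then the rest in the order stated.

stool();
translate([271, 0, 0]) ladder();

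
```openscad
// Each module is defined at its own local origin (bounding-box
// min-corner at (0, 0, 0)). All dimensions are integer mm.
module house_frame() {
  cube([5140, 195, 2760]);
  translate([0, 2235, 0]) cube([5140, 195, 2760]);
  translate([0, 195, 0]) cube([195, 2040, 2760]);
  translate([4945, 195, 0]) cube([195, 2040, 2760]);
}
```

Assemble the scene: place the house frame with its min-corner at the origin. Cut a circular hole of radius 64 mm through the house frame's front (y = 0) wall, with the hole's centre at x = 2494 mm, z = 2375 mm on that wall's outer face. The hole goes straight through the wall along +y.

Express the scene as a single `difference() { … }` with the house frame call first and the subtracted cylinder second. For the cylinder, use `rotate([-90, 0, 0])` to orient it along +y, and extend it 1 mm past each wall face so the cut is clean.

difference() {
  house_frame();
  translate([2494, -1, 2375]) rotate([-90, 0, 0]) cylinder(h = 197, r = 64);
}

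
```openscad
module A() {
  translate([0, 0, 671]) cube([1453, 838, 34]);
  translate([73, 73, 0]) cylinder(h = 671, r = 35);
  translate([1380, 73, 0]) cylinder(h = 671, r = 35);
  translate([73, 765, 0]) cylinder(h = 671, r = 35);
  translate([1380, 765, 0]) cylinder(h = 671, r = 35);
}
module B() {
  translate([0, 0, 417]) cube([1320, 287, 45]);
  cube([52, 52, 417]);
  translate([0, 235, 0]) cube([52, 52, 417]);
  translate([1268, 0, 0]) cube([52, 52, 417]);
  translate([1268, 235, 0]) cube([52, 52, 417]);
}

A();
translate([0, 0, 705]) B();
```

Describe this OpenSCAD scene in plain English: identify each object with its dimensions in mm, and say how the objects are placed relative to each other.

A is a rectangular dining table. The top is 1453×838×34 mm with its upper surface at z = 705 mm. It stands on four round legs of 70 mm diameter, each leg's bounding box inset 38 mm from the nearest pair of top edges, running from the floor to the underside of the top.

B is a long wooden bench with a 1320 mm (x) × 287 mm (y) seat, 45 mm thick, its top surface 462 mm above the floor. Four 52 mm square legs at the seat corners, flush with the edges, run from z = 0 to the seat underside.

The bench is on top of the table.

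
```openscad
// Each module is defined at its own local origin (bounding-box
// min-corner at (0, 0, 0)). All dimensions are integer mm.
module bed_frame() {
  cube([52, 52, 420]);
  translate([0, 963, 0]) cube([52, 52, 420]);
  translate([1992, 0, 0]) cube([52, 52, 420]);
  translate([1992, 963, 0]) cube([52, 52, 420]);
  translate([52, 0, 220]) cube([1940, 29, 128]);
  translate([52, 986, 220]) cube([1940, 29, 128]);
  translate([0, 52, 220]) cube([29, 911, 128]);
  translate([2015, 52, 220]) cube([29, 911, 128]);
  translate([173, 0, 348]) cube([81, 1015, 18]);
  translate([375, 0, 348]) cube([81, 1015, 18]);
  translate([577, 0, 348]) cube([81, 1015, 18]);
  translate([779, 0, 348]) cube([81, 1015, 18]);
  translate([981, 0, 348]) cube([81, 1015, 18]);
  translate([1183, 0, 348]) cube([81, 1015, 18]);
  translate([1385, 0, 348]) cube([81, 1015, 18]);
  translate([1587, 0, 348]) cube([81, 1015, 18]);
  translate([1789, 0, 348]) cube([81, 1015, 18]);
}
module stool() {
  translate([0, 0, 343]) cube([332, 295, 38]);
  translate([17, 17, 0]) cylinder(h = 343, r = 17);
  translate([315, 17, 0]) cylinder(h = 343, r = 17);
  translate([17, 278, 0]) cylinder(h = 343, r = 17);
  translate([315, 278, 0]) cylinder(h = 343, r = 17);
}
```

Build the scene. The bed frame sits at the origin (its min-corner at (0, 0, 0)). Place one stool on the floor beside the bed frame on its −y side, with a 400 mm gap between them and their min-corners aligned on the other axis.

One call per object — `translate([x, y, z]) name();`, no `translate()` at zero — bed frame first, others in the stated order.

bed_frame();
translate([0, -695, 0]) stool();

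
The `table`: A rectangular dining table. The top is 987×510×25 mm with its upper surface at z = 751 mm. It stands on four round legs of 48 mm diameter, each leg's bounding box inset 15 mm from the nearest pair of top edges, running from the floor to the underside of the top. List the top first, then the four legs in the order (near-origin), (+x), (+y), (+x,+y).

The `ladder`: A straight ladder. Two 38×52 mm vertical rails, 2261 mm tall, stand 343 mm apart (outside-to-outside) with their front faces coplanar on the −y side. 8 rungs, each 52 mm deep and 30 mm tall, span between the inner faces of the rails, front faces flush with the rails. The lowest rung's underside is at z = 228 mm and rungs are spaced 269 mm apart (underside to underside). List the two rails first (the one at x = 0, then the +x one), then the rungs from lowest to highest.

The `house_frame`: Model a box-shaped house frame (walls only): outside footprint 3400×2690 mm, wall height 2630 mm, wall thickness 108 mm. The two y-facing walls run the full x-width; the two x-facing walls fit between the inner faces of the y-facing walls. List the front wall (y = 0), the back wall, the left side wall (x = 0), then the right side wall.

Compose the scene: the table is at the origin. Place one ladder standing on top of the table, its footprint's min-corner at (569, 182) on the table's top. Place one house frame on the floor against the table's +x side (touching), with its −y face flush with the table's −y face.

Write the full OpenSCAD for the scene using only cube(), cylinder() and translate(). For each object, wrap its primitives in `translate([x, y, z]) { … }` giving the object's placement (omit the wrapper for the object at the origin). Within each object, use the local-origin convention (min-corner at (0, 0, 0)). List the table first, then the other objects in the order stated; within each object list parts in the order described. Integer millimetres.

translate([0, 0, 726]) cube([987, 510, 25]);
translate([39, 39, 0]) cylinder(h = 726, r = 24);
translate([948, 39, 0]) cylinder(h = 726, r = 24);
translate([39, 471, 0]) cylinder(h = 726, r = 24);
translate([948, 471, 0]) cylinder(h = 726, r = 24);
translate([569, 182, 751]) {
  cube([38, 52, 2261]);
  translate([305, 0, 0]) cube([38, 52, 2261]);
  translate([38, 0, 228]) cube([267, 52, 30]);
  translate([38, 0, 497]) cube([267, 52, 30]);
  translate([38, 0, 766]) cube([267, 52, 30]);
  translate([38, 0, 1035]) cube([267, 52, 30]);
  translate([38, 0, 1304]) cube([267, 52, 30]);
  translate([38, 0, 1573]) cube([267, 52, 30]);
  translate([38, 0, 1842]) cube([267, 52, 30]);
  translate([38, 0, 2111]) cube([267, 52, 30]);
}
translate([987, 0, 0]) {
  cube([3400, 108, 2630]);
  translate([0, 2582, 0]) cube([3400, 108, 2630]);
  translate([0, 108, 0]) cube([108, 2474, 2630]);
  translate([3292, 108, 0]) cube([108, 2474, 2630]);
}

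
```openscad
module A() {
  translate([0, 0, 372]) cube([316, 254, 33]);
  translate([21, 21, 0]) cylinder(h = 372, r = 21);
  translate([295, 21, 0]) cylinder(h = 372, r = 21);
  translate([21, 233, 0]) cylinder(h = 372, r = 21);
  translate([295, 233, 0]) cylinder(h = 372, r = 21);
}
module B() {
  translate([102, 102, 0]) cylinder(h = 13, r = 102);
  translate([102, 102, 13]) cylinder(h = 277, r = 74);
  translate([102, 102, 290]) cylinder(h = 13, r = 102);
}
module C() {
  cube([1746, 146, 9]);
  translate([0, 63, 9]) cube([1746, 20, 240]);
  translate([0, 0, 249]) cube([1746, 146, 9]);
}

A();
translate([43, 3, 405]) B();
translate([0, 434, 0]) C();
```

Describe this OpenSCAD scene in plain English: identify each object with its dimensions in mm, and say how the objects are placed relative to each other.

A is a four-legged stool. The seat is a 316×254×33 mm slab whose top surface is at z = 405 mm; four round legs, each 42 mm in diameter, run from the floor (z = 0) to the underside of the seat, each leg's axis is inset half a diameter from the nearest pair of seat edges (so the leg's bounding box is flush with the corner).

B is a spool: two coaxial disc flanges of radius 102 mm and thickness 13 mm, joined by a core cylinder of radius 74 mm and height 277 mm. The lower flange rests on z = 0 and the three cylinders share a vertical axis.

C is an I-beam lying along x, 1746 mm long. Overall section height 258 mm. Two flanges 146 mm wide (y) and 9 mm thick, one on the floor and one at the top; a web 20 mm thick runs between them, centred on the flange width.

The spool is on top of the stool. The I-beam is on the floor beside the stool on its +y side.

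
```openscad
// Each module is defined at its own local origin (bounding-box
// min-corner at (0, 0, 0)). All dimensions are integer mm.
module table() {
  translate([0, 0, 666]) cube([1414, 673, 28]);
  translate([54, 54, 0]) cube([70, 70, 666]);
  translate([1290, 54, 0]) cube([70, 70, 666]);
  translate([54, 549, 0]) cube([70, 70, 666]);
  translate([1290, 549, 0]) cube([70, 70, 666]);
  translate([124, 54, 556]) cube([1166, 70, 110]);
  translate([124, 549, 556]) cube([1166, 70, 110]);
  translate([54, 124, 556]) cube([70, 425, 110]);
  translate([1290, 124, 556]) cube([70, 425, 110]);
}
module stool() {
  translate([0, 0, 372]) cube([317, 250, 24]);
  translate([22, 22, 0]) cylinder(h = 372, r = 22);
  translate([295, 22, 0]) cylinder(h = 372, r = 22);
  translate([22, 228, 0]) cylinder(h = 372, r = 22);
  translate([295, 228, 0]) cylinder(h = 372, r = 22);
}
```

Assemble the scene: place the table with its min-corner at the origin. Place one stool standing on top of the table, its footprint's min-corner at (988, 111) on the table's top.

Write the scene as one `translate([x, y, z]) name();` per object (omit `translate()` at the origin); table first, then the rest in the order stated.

table();
translate([988, 111, 694]) stool();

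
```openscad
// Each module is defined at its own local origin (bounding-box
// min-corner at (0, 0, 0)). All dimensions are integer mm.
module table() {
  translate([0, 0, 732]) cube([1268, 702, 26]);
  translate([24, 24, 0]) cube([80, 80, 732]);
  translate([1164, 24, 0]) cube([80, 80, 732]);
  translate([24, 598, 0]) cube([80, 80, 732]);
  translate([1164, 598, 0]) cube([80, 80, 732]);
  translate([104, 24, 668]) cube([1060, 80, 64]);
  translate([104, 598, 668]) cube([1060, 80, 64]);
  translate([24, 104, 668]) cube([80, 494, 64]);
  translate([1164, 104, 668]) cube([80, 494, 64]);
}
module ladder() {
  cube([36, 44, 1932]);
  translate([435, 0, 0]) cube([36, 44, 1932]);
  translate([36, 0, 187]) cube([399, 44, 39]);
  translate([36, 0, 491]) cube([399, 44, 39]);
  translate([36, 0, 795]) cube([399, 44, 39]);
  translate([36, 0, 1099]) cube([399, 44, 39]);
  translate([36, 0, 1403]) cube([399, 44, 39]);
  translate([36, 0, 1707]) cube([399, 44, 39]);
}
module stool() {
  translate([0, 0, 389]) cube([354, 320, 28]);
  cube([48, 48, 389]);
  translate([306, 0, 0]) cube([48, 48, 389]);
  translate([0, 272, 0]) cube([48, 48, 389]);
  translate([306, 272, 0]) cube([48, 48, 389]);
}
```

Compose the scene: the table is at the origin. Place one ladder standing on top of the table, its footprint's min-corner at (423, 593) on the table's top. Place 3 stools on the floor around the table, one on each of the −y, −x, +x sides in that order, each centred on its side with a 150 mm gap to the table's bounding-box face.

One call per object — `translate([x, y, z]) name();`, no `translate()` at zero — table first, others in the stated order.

table();
translate([423, 593, 758]) ladder();
translate([457, -470, 0]) stool();
translate([-504, 191, 0]) stool();
translate([1418, 191, 0]) stool();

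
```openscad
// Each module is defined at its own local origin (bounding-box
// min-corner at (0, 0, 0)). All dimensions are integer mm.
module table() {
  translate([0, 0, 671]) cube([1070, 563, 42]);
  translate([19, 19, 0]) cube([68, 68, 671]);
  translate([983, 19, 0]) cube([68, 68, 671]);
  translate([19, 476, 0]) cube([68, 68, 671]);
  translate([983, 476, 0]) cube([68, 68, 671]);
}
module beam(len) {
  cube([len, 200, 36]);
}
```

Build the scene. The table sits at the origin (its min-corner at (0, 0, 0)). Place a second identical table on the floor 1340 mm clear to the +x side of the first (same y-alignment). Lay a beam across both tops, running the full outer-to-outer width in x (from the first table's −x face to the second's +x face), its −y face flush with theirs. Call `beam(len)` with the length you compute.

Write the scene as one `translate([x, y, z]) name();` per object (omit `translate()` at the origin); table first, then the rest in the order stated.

table();
translate([2410, 0, 0]) table();
translate([0, 0, 713]) beam(3480);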